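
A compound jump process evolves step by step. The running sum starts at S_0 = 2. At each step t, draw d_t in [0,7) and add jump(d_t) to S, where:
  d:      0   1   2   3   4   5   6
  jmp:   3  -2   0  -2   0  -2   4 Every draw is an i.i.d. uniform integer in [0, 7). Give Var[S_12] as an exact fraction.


3096/49

Outcome values over d=0..6: [3, -2, 0, -2, 0, -2, 4]
Σy = 1, Σy² = 37, M = 7
μ = 1/7 = 1/7,  σ² = 37/7 − (1/7)² = 258/49
Independent increments: Var[S_12] = 12·σ² = 12·(258/49) = 3096/49


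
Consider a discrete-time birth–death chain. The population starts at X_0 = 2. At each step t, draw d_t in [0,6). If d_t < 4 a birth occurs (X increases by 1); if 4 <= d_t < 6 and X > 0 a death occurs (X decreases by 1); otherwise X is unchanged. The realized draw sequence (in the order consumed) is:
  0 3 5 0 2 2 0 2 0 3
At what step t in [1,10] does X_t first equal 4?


t=0: X=2, d=0 → birth, X_1=3
t=1: X=3, d=3 → birth, X_2=4
t=2: X=4, d=5 → death, X_3=3
t=3: X=3, d=0 → birth, X_4=4
t=4: X=4, d=2 → birth, X_5=5
t=5: X=5, d=2 → birth, X_6=6
t=6: X=6, d=0 → birth, X_7=7
t=7: X=7, d=2 → birth, X_8=8
t=8: X=8, d=0 → birth, X_9=9
t=9: X=9, d=3 → birth, X_10=10

2


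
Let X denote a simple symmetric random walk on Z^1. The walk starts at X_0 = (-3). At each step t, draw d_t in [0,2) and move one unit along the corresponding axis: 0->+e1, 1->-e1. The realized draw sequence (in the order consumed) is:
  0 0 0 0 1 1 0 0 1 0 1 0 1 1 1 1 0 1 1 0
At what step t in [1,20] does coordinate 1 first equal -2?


t=0: X=(-3), d=0 → +e1, X_1=(-2)
t=1: X=(-2), d=0 → +e1, X_2=(-1)
t=2: X=(-1), d=0 → +e1, X_3=(0)
t=3: X=(0), d=0 → +e1, X_4=(1)
t=4: X=(1), d=1 → -e1, X_5=(0)
t=5: X=(0), d=1 → -e1, X_6=(-1)
t=6: X=(-1), d=0 → +e1, X_7=(0)
t=7: X=(0), d=0 → +e1, X_8=(1)
t=8: X=(1), d=1 → -e1, X_9=(0)
t=9: X=(0), d=0 → +e1, X_10=(1)
t=10: X=(1), d=1 → -e1, X_11=(0)
t=11: X=(0), d=0 → +e1, X_12=(1)
t=12: X=(1), d=1 → -e1, X_13=(0)
t=13: X=(0), d=1 → -e1, X_14=(-1)
t=14: X=(-1), d=1 → -e1, X_15=(-2)
t=15: X=(-2), d=1 → -e1, X_16=(-3)
t=16: X=(-3), d=0 → +e1, X_17=(-2)
t=17: X=(-2), d=1 → -e1, X_18=(-3)
t=18: X=(-3), d=1 → -e1, X_19=(-4)
t=19: X=(-4), d=0 → +e1, X_20=(-3)

1


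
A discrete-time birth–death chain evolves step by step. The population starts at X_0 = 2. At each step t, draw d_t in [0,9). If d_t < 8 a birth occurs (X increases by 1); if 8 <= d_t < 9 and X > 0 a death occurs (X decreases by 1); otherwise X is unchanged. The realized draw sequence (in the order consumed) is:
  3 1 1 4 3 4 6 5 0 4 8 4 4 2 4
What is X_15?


t=0: X=2, d=3 → birth, X_1=3
t=1: X=3, d=1 → birth, X_2=4
t=2: X=4, d=1 → birth, X_3=5
t=3: X=5, d=4 → birth, X_4=6
t=4: X=6, d=3 → birth, X_5=7
t=5: X=7, d=4 → birth, X_6=8
t=6: X=8, d=6 → birth, X_7=9
t=7: X=9, d=5 → birth, X_8=10
t=8: X=10, d=0 → birth, X_9=11
t=9: X=11, d=4 → birth, X_10=12
t=10: X=12, d=8 → death, X_11=11
t=11: X=11, d=4 → birth, X_12=12
t=12: X=12, d=4 → birth, X_13=13
t=13: X=13, d=2 → birth, X_14=14
t=14: X=14, d=4 → birth, X_15=15

15


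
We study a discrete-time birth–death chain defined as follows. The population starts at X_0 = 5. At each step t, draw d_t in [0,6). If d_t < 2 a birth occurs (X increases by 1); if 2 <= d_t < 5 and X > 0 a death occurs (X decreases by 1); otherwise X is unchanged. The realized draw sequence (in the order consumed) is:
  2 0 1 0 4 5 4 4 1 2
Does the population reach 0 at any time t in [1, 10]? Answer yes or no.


t=0: X=5, d=2 → death, X_1=4
t=1: X=4, d=0 → birth, X_2=5
t=2: X=5, d=1 → birth, X_3=6
t=3: X=6, d=0 → birth, X_4=7
t=4: X=7, d=4 → death, X_5=6
t=5: X=6, d=5 → hold, X_6=6
t=6: X=6, d=4 → death, X_7=5
t=7: X=5, d=4 → death, X_8=4
t=8: X=4, d=1 → birth, X_9=5
t=9: X=5, d=2 → death, X_10=4

no


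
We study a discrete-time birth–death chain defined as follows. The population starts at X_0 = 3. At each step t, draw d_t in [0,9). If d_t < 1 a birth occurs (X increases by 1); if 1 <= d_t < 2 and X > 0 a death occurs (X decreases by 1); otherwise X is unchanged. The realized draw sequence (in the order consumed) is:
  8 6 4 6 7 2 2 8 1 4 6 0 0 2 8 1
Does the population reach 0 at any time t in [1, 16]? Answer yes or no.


t=0: X=3, d=8 → hold, X_1=3
t=1: X=3, d=6 → hold, X_2=3
t=2: X=3, d=4 → hold, X_3=3
t=3: X=3, d=6 → hold, X_4=3
t=4: X=3, d=7 → hold, X_5=3
t=5: X=3, d=2 → hold, X_6=3
t=6: X=3, d=2 → hold, X_7=3
t=7: X=3, d=8 → hold, X_8=3
t=8: X=3, d=1 → death, X_9=2
t=9: X=2, d=4 → hold, X_10=2
t=10: X=2, d=6 → hold, X_11=2
t=11: X=2, d=0 → birth, X_12=3
t=12: X=3, d=0 → birth, X_13=4
t=13: X=4, d=2 → hold, X_14=4
t=14: X=4, d=8 → hold, X_15=4
t=15: X=4, d=1 → death, X_16=3

no


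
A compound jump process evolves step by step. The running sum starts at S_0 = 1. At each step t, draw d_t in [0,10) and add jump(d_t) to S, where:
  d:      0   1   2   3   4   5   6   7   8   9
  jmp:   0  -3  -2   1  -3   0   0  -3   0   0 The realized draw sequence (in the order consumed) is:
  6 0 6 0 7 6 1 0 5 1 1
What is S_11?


t=0: S=1, d=6, jump=0, S_1=1
t=1: S=1, d=0, jump=0, S_2=1
t=2: S=1, d=6, jump=0, S_3=1
t=3: S=1, d=0, jump=0, S_4=1
t=4: S=1, d=7, jump=-3, S_5=-2
t=5: S=-2, d=6, jump=0, S_6=-2
t=6: S=-2, d=1, jump=-3, S_7=-5
t=7: S=-5, d=0, jump=0, S_8=-5
t=8: S=-5, d=5, jump=0, S_9=-5
t=9: S=-5, d=1, jump=-3, S_10=-8
t=10: S=-8, d=1, jump=-3, S_11=-11

-11


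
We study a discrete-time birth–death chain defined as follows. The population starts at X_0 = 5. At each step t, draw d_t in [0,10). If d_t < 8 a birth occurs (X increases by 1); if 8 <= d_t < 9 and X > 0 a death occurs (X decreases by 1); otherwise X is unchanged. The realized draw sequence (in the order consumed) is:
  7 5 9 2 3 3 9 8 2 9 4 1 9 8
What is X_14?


11

t=0: X=5, d=7 → birth, X_1=6
t=1: X=6, d=5 → birth, X_2=7
t=2: X=7, d=9 → hold, X_3=7
t=3: X=7, d=2 → birth, X_4=8
t=4: X=8, d=3 → birth, X_5=9
t=5: X=9, d=3 → birth, X_6=10
t=6: X=10, d=9 → hold, X_7=10
t=7: X=10, d=8 → death, X_8=9
t=8: X=9, d=2 → birth, X_9=10
t=9: X=10, d=9 → hold, X_10=10
t=10: X=10, d=4 → birth, X_11=11
t=11: X=11, d=1 → birth, X_12=12
t=12: X=12, d=9 → hold, X_13=12
t=13: X=12, d=8 → death, X_14=11


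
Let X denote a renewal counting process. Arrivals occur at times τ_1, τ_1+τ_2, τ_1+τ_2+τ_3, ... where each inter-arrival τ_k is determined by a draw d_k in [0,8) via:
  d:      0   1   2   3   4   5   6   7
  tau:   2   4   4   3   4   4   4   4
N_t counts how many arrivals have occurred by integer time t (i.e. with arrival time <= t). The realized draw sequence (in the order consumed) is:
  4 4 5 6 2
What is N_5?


draw d_1=4: τ_1=4, arrival time A_1=4
draw d_2=4: τ_2=4, arrival time A_2=8
draw d_3=5: τ_3=4, arrival time A_3=12
draw d_4=6: τ_4=4, arrival time A_4=16
draw d_5=2: τ_5=4, arrival time A_5=20
N_t over t=0..5: 0:0 1:0 2:0 3:0 4:1 5:1

1


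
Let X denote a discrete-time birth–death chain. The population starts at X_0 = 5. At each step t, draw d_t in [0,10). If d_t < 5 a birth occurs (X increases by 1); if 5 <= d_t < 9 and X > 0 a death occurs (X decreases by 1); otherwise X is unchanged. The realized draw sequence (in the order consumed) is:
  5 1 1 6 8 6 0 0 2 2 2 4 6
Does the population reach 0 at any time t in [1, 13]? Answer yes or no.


t=0: X=5, d=5 → death, X_1=4
t=1: X=4, d=1 → birth, X_2=5
t=2: X=5, d=1 → birth, X_3=6
t=3: X=6, d=6 → death, X_4=5
t=4: X=5, d=8 → death, X_5=4
t=5: X=4, d=6 → death, X_6=3
t=6: X=3, d=0 → birth, X_7=4
t=7: X=4, d=0 → birth, X_8=5
t=8: X=5, d=2 → birth, X_9=6
t=9: X=6, d=2 → birth, X_10=7
t=10: X=7, d=2 → birth, X_11=8
t=11: X=8, d=4 → birth, X_12=9
t=12: X=9, d=6 → death, X_13=8

no


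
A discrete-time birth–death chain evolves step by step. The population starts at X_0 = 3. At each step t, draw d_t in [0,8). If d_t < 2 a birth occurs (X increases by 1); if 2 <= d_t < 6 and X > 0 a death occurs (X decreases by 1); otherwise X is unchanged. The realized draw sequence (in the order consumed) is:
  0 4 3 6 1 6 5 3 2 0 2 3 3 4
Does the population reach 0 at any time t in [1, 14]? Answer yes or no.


t=0: X=3, d=0 → birth, X_1=4
t=1: X=4, d=4 → death, X_2=3
t=2: X=3, d=3 → death, X_3=2
t=3: X=2, d=6 → hold, X_4=2
t=4: X=2, d=1 → birth, X_5=3
t=5: X=3, d=6 → hold, X_6=3
t=6: X=3, d=5 → death, X_7=2
t=7: X=2, d=3 → death, X_8=1
t=8: X=1, d=2 → death, X_9=0
t=9: X=0, d=0 → birth, X_10=1
t=10: X=1, d=2 → death, X_11=0
t=11: X=0, d=3 → hold, X_12=0
t=12: X=0, d=3 → hold, X_13=0
t=13: X=0, d=4 → hold, X_14=0

yes


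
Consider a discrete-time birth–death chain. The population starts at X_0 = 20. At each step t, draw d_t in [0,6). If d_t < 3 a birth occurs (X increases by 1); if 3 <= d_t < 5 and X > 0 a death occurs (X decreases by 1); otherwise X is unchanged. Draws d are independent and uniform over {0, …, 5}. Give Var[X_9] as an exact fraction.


X can drop by at most 1 per step and X_0 = 20 > T = 9, so X_t >= 20 − t >= 11 > 0 for every t <= 9: the floor at 0 (the 'and X > 0' condition) never binds. Hence X_9 = X_0 + Σ_{t<9} Y_t with i.i.d. increments Y_t = y(d_t) ∈ {+1, −1, 0}.
Outcome values over d=0..5: [1, 1, 1, -1, -1, 0]
Σy = 1, Σy² = 5, M = 6
μ = 1/6 = 1/6,  σ² = 5/6 − (1/6)² = 29/36
Independent increments: Var[X_9] = 9·σ² = 9·(29/36) = 29/4

29/4


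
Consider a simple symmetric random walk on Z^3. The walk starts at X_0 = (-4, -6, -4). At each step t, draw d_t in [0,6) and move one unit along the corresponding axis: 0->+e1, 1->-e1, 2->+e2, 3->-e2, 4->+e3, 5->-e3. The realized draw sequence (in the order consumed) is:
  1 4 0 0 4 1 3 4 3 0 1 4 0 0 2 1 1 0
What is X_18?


t=0: X=(-4, -6, -4), d=1 → -e1, X_1=(-5, -6, -4)
t=1: X=(-5, -6, -4), d=4 → +e3, X_2=(-5, -6, -3)
t=2: X=(-5, -6, -3), d=0 → +e1, X_3=(-4, -6, -3)
t=3: X=(-4, -6, -3), d=0 → +e1, X_4=(-3, -6, -3)
t=4: X=(-3, -6, -3), d=4 → +e3, X_5=(-3, -6, -2)
t=5: X=(-3, -6, -2), d=1 → -e1, X_6=(-4, -6, -2)
t=6: X=(-4, -6, -2), d=3 → -e2, X_7=(-4, -7, -2)
t=7: X=(-4, -7, -2), d=4 → +e3, X_8=(-4, -7, -1)
t=8: X=(-4, -7, -1), d=3 → -e2, X_9=(-4, -8, -1)
t=9: X=(-4, -8, -1), d=0 → +e1, X_10=(-3, -8, -1)
t=10: X=(-3, -8, -1), d=1 → -e1, X_11=(-4, -8, -1)
t=11: X=(-4, -8, -1), d=4 → +e3, X_12=(-4, -8, 0)
t=12: X=(-4, -8, 0), d=0 → +e1, X_13=(-3, -8, 0)
t=13: X=(-3, -8, 0), d=0 → +e1, X_14=(-2, -8, 0)
t=14: X=(-2, -8, 0), d=2 → +e2, X_15=(-2, -7, 0)
t=15: X=(-2, -7, 0), d=1 → -e1, X_16=(-3, -7, 0)
t=16: X=(-3, -7, 0), d=1 → -e1, X_17=(-4, -7, 0)
t=17: X=(-4, -7, 0), d=0 → +e1, X_18=(-3, -7, 0)

(-3, -7, 0)


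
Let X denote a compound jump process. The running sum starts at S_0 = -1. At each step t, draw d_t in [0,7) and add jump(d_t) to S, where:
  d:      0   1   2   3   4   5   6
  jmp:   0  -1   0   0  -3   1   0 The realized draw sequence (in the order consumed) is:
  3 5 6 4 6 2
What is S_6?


-3

t=0: S=-1, d=3, jump=0, S_1=-1
t=1: S=-1, d=5, jump=1, S_2=0
t=2: S=0, d=6, jump=0, S_3=0
t=3: S=0, d=4, jump=-3, S_4=-3
t=4: S=-3, d=6, jump=0, S_5=-3
t=5: S=-3, d=2, jump=0, S_6=-3


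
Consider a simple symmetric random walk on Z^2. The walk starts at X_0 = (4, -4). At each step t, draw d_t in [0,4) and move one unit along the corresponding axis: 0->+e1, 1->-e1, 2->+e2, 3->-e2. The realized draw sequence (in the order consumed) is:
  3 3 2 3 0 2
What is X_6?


(5, -5)

t=0: X=(4, -4), d=3 → -e2, X_1=(4, -5)
t=1: X=(4, -5), d=3 → -e2, X_2=(4, -6)
t=2: X=(4, -6), d=2 → +e2, X_3=(4, -5)
t=3: X=(4, -5), d=3 → -e2, X_4=(4, -6)
t=4: X=(4, -6), d=0 → +e1, X_5=(5, -6)
t=5: X=(5, -6), d=2 → +e2, X_6=(5, -5)


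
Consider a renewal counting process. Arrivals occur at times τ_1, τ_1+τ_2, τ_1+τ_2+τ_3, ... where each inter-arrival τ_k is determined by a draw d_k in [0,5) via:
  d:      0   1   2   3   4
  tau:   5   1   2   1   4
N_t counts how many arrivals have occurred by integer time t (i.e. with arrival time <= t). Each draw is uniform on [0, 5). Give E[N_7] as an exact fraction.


203333/78125

Inter-arrival values over d=0..4: [5, 1, 2, 1, 4]
Each d has probability 1/5, so the pmf of τ is: f(1) = 2/5, f(2) = 1/5, f(4) = 1/5, f(5) = 1/5
Renewal equation for m(n) = E[N_n]: condition on τ_1 = k (if k <= n, one arrival plus a fresh copy on the remaining n−k steps): m(n) = F(n) + Σ_{k<=n} f(k)·m(n−k), where F(n) = P(τ <= n) and m(0) = 0
m(1) = F(1) = 2/5
m(2) = F(2) + f(1)·m(1) = 3/5 + 2/5·2/5 = 19/25
m(3) = F(3) + f(1)·m(2) + f(2)·m(1) = 3/5 + 2/5·19/25 + 1/5·2/5 = 123/125
m(4) = F(4) + f(1)·m(3) + f(2)·m(2) = 4/5 + 2/5·123/125 + 1/5·19/25 = 841/625
m(5) = F(5) + f(1)·m(4) + f(2)·m(3) + f(4)·m(1) = 1 + 2/5·841/625 + 1/5·123/125 + 1/5·2/5 = 5672/3125
m(6) = F(6) + f(1)·m(5) + f(2)·m(4) + f(4)·m(2) + f(5)·m(1) = 1 + 2/5·5672/3125 + 1/5·841/625 + 1/5·19/25 + 1/5·2/5 = 34799/15625
m(7) = F(7) + f(1)·m(6) + f(2)·m(5) + f(4)·m(3) + f(5)·m(2) = 1 + 2/5·34799/15625 + 1/5·5672/3125 + 1/5·123/125 + 1/5·19/25 = 203333/78125
E[N_7] = m(7) = 203333/78125


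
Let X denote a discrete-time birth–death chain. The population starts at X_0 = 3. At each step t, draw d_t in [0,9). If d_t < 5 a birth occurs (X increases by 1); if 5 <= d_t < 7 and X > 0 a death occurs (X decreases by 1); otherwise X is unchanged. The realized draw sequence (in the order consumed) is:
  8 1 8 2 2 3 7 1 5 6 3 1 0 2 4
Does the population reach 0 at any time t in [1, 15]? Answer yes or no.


no

t=0: X=3, d=8 → hold, X_1=3
t=1: X=3, d=1 → birth, X_2=4
t=2: X=4, d=8 → hold, X_3=4
t=3: X=4, d=2 → birth, X_4=5
t=4: X=5, d=2 → birth, X_5=6
t=5: X=6, d=3 → birth, X_6=7
t=6: X=7, d=7 → hold, X_7=7
t=7: X=7, d=1 → birth, X_8=8
t=8: X=8, d=5 → death, X_9=7
t=9: X=7, d=6 → death, X_10=6
t=10: X=6, d=3 → birth, X_11=7
t=11: X=7, d=1 → birth, X_12=8
t=12: X=8, d=0 → birth, X_13=9
t=13: X=9, d=2 → birth, X_14=10
t=14: X=10, d=4 → birth, X_15=11


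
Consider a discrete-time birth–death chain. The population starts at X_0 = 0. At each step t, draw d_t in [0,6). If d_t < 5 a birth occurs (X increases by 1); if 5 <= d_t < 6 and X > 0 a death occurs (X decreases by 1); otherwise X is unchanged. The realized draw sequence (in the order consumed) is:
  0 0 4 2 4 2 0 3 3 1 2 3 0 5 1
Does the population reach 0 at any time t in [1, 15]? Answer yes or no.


t=0: X=0, d=0 → birth, X_1=1
t=1: X=1, d=0 → birth, X_2=2
t=2: X=2, d=4 → birth, X_3=3
t=3: X=3, d=2 → birth, X_4=4
t=4: X=4, d=4 → birth, X_5=5
t=5: X=5, d=2 → birth, X_6=6
t=6: X=6, d=0 → birth, X_7=7
t=7: X=7, d=3 → birth, X_8=8
t=8: X=8, d=3 → birth, X_9=9
t=9: X=9, d=1 → birth, X_10=10
t=10: X=10, d=2 → birth, X_11=11
t=11: X=11, d=3 → birth, X_12=12
t=12: X=12, d=0 → birth, X_13=13
t=13: X=13, d=5 → death, X_14=12
t=14: X=12, d=1 → birth, X_15=13

no


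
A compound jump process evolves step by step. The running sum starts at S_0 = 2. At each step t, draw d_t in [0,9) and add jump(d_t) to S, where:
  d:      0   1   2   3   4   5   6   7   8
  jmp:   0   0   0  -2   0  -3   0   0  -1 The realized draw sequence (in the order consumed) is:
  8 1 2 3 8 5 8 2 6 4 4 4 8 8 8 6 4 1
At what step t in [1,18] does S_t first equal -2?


t=0: S=2, d=8, jump=-1, S_1=1
t=1: S=1, d=1, jump=0, S_2=1
t=2: S=1, d=2, jump=0, S_3=1
t=3: S=1, d=3, jump=-2, S_4=-1
t=4: S=-1, d=8, jump=-1, S_5=-2
t=5: S=-2, d=5, jump=-3, S_6=-5
t=6: S=-5, d=8, jump=-1, S_7=-6
t=7: S=-6, d=2, jump=0, S_8=-6
t=8: S=-6, d=6, jump=0, S_9=-6
t=9: S=-6, d=4, jump=0, S_10=-6
t=10: S=-6, d=4, jump=0, S_11=-6
t=11: S=-6, d=4, jump=0, S_12=-6
t=12: S=-6, d=8, jump=-1, S_13=-7
t=13: S=-7, d=8, jump=-1, S_14=-8
t=14: S=-8, d=8, jump=-1, S_15=-9
t=15: S=-9, d=6, jump=0, S_16=-9
t=16: S=-9, d=4, jump=0, S_17=-9
t=17: S=-9, d=1, jump=0, S_18=-9

5


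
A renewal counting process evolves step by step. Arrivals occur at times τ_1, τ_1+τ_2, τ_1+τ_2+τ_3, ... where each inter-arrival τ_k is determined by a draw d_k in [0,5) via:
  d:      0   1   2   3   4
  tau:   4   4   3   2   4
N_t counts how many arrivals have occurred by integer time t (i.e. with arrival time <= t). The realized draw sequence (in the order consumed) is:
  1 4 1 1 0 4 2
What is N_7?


draw d_1=1: τ_1=4, arrival time A_1=4
draw d_2=4: τ_2=4, arrival time A_2=8
draw d_3=1: τ_3=4, arrival time A_3=12
draw d_4=1: τ_4=4, arrival time A_4=16
draw d_5=0: τ_5=4, arrival time A_5=20
draw d_6=4: τ_6=4, arrival time A_6=24
draw d_7=2: τ_7=3, arrival time A_7=27
N_t over t=0..7: 0:0 1:0 2:0 3:0 4:1 5:1 6:1 7:1

1


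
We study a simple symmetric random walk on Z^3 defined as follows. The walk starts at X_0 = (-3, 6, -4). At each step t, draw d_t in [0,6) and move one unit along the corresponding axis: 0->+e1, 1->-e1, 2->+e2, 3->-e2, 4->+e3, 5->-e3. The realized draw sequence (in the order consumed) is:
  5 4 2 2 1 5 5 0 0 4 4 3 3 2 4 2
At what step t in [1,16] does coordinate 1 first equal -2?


9

t=0: X=(-3, 6, -4), d=5 → -e3, X_1=(-3, 6, -5)
t=1: X=(-3, 6, -5), d=4 → +e3, X_2=(-3, 6, -4)
t=2: X=(-3, 6, -4), d=2 → +e2, X_3=(-3, 7, -4)
t=3: X=(-3, 7, -4), d=2 → +e2, X_4=(-3, 8, -4)
t=4: X=(-3, 8, -4), d=1 → -e1, X_5=(-4, 8, -4)
t=5: X=(-4, 8, -4), d=5 → -e3, X_6=(-4, 8, -5)
t=6: X=(-4, 8, -5), d=5 → -e3, X_7=(-4, 8, -6)
t=7: X=(-4, 8, -6), d=0 → +e1, X_8=(-3, 8, -6)
t=8: X=(-3, 8, -6), d=0 → +e1, X_9=(-2, 8, -6)
t=9: X=(-2, 8, -6), d=4 → +e3, X_10=(-2, 8, -5)
t=10: X=(-2, 8, -5), d=4 → +e3, X_11=(-2, 8, -4)
t=11: X=(-2, 8, -4), d=3 → -e2, X_12=(-2, 7, -4)
t=12: X=(-2, 7, -4), d=3 → -e2, X_13=(-2, 6, -4)
t=13: X=(-2, 6, -4), d=2 → +e2, X_14=(-2, 7, -4)
t=14: X=(-2, 7, -4), d=4 → +e3, X_15=(-2, 7, -3)
t=15: X=(-2, 7, -3), d=2 → +e2, X_16=(-2, 8, -3)


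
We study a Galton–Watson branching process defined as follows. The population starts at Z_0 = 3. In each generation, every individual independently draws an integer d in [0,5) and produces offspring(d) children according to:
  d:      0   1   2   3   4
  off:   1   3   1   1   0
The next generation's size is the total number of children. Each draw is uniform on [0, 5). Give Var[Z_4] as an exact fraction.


Outcome values over d=0..4: [1, 3, 1, 1, 0]
Σy = 6, Σy² = 12, M = 5
μ = 6/5 = 6/5,  σ² = 12/5 − (6/5)² = 24/25
V_0 = 0, E_0 = 3
V_1 = 24/25·E_0 + (6/5)²·V_0 = 72/25;  E_1 = 18/5
V_2 = 24/25·E_1 + (6/5)²·V_1 = 4752/625;  E_2 = 108/25
V_3 = 24/25·E_2 + (6/5)²·V_2 = 235872/15625;  E_3 = 648/125
V_4 = 24/25·E_3 + (6/5)²·V_3 = 10435392/390625;  E_4 = 3888/625

10435392/390625


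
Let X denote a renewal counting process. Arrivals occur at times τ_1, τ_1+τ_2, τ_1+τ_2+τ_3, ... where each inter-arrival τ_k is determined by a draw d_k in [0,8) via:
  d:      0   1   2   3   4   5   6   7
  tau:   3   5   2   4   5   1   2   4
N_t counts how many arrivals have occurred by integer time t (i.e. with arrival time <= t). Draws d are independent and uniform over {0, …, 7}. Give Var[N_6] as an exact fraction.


Inter-arrival values over d=0..7: [3, 5, 2, 4, 5, 1, 2, 4]
Each d has probability 1/8, so the pmf of τ is: f(1) = 1/8, f(2) = 1/4, f(3) = 1/8, f(4) = 1/4, f(5) = 1/4
Let p_n(j) = P(N_n = j), with p_0 = [1]. Condition on τ_1: p_n(0) = P(τ > n), and for j >= 1, p_n(j) = Σ_{k<=n} f(k)·p_{n−k}(j−1)
p_1 = [7/8, 1/8]  (j = 0..1)
p_2 = [5/8, 23/64, 1/64]  (j = 0..2)
p_3 = [1/2, 27/64, 39/512, 1/512]  (j = 0..3)
p_4 = [1/4, 37/64, 81/512, 55/4096, 1/4096]  (j = 0..4)
p_5 = [0, 45/64, 65/256, 167/4096, 71/32768, 1/32768]  (j = 0..5)
p_6 = [0, 1/2, 13/32, 347/4096, 285/32768, 87/262144, 1/262144]  (j = 0..6)
E[N_6] = Σ j·p_6(j) = 420249/262144;  E[N_6²] = Σ j²·p_6(j) = 795619/262144
Var[N_6] = 795619/262144 − (420249/262144)² = 31957525135/68719476736

31957525135/68719476736


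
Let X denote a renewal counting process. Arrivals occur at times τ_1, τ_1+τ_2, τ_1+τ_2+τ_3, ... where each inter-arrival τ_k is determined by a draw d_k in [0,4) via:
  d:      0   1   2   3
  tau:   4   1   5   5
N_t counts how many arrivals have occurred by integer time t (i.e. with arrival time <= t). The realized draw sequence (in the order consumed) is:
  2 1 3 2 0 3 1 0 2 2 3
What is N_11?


draw d_1=2: τ_1=5, arrival time A_1=5
draw d_2=1: τ_2=1, arrival time A_2=6
draw d_3=3: τ_3=5, arrival time A_3=11
draw d_4=2: τ_4=5, arrival time A_4=16
draw d_5=0: τ_5=4, arrival time A_5=20
draw d_6=3: τ_6=5, arrival time A_6=25
draw d_7=1: τ_7=1, arrival time A_7=26
draw d_8=0: τ_8=4, arrival time A_8=30
draw d_9=2: τ_9=5, arrival time A_9=35
draw d_10=2: τ_10=5, arrival time A_10=40
draw d_11=3: τ_11=5, arrival time A_11=45
N_t over t=0..11: 0:0 1:0 2:0 3:0 4:0 5:1 6:2 7:2 8:2 9:2 10:2 11:3

3


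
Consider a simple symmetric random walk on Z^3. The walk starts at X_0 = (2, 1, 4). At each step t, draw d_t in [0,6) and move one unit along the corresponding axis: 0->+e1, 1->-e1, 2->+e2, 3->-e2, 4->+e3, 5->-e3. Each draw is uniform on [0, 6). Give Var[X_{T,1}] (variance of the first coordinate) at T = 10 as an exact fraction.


Outcome values over d=0..5: [1, -1, 0, 0, 0, 0]
Σy = 0, Σy² = 2, M = 6
μ = 0/6 = 0,  σ² = 2/6 − (0)² = 1/3
Independent increments: Var[X_10] = 10·σ² = 10·(1/3) = 10/3

10/3


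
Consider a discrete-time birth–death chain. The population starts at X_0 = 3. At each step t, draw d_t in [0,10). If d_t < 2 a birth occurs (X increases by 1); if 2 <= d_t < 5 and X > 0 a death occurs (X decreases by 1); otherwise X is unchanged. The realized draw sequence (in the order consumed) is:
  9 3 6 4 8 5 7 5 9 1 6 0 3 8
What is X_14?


t=0: X=3, d=9 → hold, X_1=3
t=1: X=3, d=3 → death, X_2=2
t=2: X=2, d=6 → hold, X_3=2
t=3: X=2, d=4 → death, X_4=1
t=4: X=1, d=8 → hold, X_5=1
t=5: X=1, d=5 → hold, X_6=1
t=6: X=1, d=7 → hold, X_7=1
t=7: X=1, d=5 → hold, X_8=1
t=8: X=1, d=9 → hold, X_9=1
t=9: X=1, d=1 → birth, X_10=2
t=10: X=2, d=6 → hold, X_11=2
t=11: X=2, d=0 → birth, X_12=3
t=12: X=3, d=3 → death, X_13=2
t=13: X=2, d=8 → hold, X_14=2

2


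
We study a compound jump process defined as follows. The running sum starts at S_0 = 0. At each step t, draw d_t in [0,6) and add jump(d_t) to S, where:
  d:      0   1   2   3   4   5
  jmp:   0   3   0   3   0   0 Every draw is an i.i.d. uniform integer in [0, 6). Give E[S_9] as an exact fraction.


9

Outcome values over d=0..5: [0, 3, 0, 3, 0, 0]
Σy = 6, Σy² = 18, M = 6
μ = 6/6 = 1,  σ² = 18/6 − (1)² = 2
E[S_9] = 0 + 9·(1) = 9


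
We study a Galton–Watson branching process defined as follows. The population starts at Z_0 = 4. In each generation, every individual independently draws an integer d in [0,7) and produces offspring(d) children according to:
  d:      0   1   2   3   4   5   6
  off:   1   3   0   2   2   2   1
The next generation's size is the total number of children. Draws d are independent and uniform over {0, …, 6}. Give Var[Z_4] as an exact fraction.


Outcome values over d=0..6: [1, 3, 0, 2, 2, 2, 1]
Σy = 11, Σy² = 23, M = 7
μ = 11/7 = 11/7,  σ² = 23/7 − (11/7)² = 40/49
V_0 = 0, E_0 = 4
V_1 = 40/49·E_0 + (11/7)²·V_0 = 160/49;  E_1 = 44/7
V_2 = 40/49·E_1 + (11/7)²·V_1 = 31680/2401;  E_2 = 484/49
V_3 = 40/49·E_2 + (11/7)²·V_2 = 4781920/117649;  E_3 = 5324/343
V_4 = 40/49·E_3 + (11/7)²·V_3 = 651657600/5764801;  E_4 = 58564/2401

651657600/5764801


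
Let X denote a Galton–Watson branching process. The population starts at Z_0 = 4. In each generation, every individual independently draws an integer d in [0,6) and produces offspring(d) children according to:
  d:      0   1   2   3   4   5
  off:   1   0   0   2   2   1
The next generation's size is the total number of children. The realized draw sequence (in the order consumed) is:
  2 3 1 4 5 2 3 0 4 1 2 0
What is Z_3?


3

gen 0: Z_0=4, draws=[2, 3, 1, 4], offspring=[0, 2, 0, 2], Z_1=4
gen 1: Z_1=4, draws=[5, 2, 3, 0], offspring=[1, 0, 2, 1], Z_2=4
gen 2: Z_2=4, draws=[4, 1, 2, 0], offspring=[2, 0, 0, 1], Z_3=3


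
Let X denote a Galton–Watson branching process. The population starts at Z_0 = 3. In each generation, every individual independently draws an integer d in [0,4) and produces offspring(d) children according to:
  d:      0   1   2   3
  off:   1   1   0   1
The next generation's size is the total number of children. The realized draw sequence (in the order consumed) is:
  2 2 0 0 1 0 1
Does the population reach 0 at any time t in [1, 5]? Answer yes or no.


gen 0: Z_0=3, draws=[2, 2, 0], offspring=[0, 0, 1], Z_1=1
gen 1: Z_1=1, draws=[0], offspring=[1], Z_2=1
gen 2: Z_2=1, draws=[1], offspring=[1], Z_3=1
gen 3: Z_3=1, draws=[0], offspring=[1], Z_4=1
gen 4: Z_4=1, draws=[1], offspring=[1], Z_5=1

no


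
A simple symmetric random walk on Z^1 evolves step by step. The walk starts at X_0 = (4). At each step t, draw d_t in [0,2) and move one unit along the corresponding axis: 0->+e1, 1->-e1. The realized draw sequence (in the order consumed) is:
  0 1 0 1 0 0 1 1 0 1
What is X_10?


t=0: X=(4), d=0 → +e1, X_1=(5)
t=1: X=(5), d=1 → -e1, X_2=(4)
t=2: X=(4), d=0 → +e1, X_3=(5)
t=3: X=(5), d=1 → -e1, X_4=(4)
t=4: X=(4), d=0 → +e1, X_5=(5)
t=5: X=(5), d=0 → +e1, X_6=(6)
t=6: X=(6), d=1 → -e1, X_7=(5)
t=7: X=(5), d=1 → -e1, X_8=(4)
t=8: X=(4), d=0 → +e1, X_9=(5)
t=9: X=(5), d=1 → -e1, X_10=(4)

(4)


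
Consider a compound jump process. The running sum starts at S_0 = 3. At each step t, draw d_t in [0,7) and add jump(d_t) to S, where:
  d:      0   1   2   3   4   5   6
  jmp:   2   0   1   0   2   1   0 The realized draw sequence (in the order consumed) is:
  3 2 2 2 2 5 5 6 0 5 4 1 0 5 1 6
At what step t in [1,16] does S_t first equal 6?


4

t=0: S=3, d=3, jump=0, S_1=3
t=1: S=3, d=2, jump=1, S_2=4
t=2: S=4, d=2, jump=1, S_3=5
t=3: S=5, d=2, jump=1, S_4=6
t=4: S=6, d=2, jump=1, S_5=7
t=5: S=7, d=5, jump=1, S_6=8
t=6: S=8, d=5, jump=1, S_7=9
t=7: S=9, d=6, jump=0, S_8=9
t=8: S=9, d=0, jump=2, S_9=11
t=9: S=11, d=5, jump=1, S_10=12
t=10: S=12, d=4, jump=2, S_11=14
t=11: S=14, d=1, jump=0, S_12=14
t=12: S=14, d=0, jump=2, S_13=16
t=13: S=16, d=5, jump=1, S_14=17
t=14: S=17, d=1, jump=0, S_15=17
t=15: S=17, d=6, jump=0, S_16=17


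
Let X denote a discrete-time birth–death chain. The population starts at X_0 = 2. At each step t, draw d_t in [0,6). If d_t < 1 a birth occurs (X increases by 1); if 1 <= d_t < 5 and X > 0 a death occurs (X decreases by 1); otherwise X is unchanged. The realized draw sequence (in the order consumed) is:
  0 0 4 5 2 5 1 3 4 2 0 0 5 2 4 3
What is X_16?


0

t=0: X=2, d=0 → birth, X_1=3
t=1: X=3, d=0 → birth, X_2=4
t=2: X=4, d=4 → death, X_3=3
t=3: X=3, d=5 → hold, X_4=3
t=4: X=3, d=2 → death, X_5=2
t=5: X=2, d=5 → hold, X_6=2
t=6: X=2, d=1 → death, X_7=1
t=7: X=1, d=3 → death, X_8=0
t=8: X=0, d=4 → hold, X_9=0
t=9: X=0, d=2 → hold, X_10=0
t=10: X=0, d=0 → birth, X_11=1
t=11: X=1, d=0 → birth, X_12=2
t=12: X=2, d=5 → hold, X_13=2
t=13: X=2, d=2 → death, X_14=1
t=14: X=1, d=4 → death, X_15=0
t=15: X=0, d=3 → hold, X_16=0


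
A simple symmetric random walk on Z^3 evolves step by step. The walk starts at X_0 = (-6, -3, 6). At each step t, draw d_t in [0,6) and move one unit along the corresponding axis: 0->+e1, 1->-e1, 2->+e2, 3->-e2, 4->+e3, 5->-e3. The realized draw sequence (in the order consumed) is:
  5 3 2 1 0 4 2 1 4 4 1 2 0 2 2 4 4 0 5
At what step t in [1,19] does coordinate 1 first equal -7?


4

t=0: X=(-6, -3, 6), d=5 → -e3, X_1=(-6, -3, 5)
t=1: X=(-6, -3, 5), d=3 → -e2, X_2=(-6, -4, 5)
t=2: X=(-6, -4, 5), d=2 → +e2, X_3=(-6, -3, 5)
t=3: X=(-6, -3, 5), d=1 → -e1, X_4=(-7, -3, 5)
t=4: X=(-7, -3, 5), d=0 → +e1, X_5=(-6, -3, 5)
t=5: X=(-6, -3, 5), d=4 → +e3, X_6=(-6, -3, 6)
t=6: X=(-6, -3, 6), d=2 → +e2, X_7=(-6, -2, 6)
t=7: X=(-6, -2, 6), d=1 → -e1, X_8=(-7, -2, 6)
t=8: X=(-7, -2, 6), d=4 → +e3, X_9=(-7, -2, 7)
t=9: X=(-7, -2, 7), d=4 → +e3, X_10=(-7, -2, 8)
t=10: X=(-7, -2, 8), d=1 → -e1, X_11=(-8, -2, 8)
t=11: X=(-8, -2, 8), d=2 → +e2, X_12=(-8, -1, 8)
t=12: X=(-8, -1, 8), d=0 → +e1, X_13=(-7, -1, 8)
t=13: X=(-7, -1, 8), d=2 → +e2, X_14=(-7, 0, 8)
t=14: X=(-7, 0, 8), d=2 → +e2, X_15=(-7, 1, 8)
t=15: X=(-7, 1, 8), d=4 → +e3, X_16=(-7, 1, 9)
t=16: X=(-7, 1, 9), d=4 → +e3, X_17=(-7, 1, 10)
t=17: X=(-7, 1, 10), d=0 → +e1, X_18=(-6, 1, 10)
t=18: X=(-6, 1, 10), d=5 → -e3, X_19=(-6, 1, 9)


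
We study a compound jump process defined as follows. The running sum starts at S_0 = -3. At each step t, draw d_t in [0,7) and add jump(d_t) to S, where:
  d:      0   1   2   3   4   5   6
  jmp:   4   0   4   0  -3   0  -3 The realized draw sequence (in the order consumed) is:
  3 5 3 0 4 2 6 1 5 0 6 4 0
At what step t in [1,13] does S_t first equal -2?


t=0: S=-3, d=3, jump=0, S_1=-3
t=1: S=-3, d=5, jump=0, S_2=-3
t=2: S=-3, d=3, jump=0, S_3=-3
t=3: S=-3, d=0, jump=4, S_4=1
t=4: S=1, d=4, jump=-3, S_5=-2
t=5: S=-2, d=2, jump=4, S_6=2
t=6: S=2, d=6, jump=-3, S_7=-1
t=7: S=-1, d=1, jump=0, S_8=-1
t=8: S=-1, d=5, jump=0, S_9=-1
t=9: S=-1, d=0, jump=4, S_10=3
t=10: S=3, d=6, jump=-3, S_11=0
t=11: S=0, d=4, jump=-3, S_12=-3
t=12: S=-3, d=0, jump=4, S_13=1

5


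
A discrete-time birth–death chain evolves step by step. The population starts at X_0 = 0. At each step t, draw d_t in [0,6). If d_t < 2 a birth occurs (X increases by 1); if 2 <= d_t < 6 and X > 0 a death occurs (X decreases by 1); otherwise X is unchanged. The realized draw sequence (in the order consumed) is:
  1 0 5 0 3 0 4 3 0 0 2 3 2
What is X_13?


t=0: X=0, d=1 → birth, X_1=1
t=1: X=1, d=0 → birth, X_2=2
t=2: X=2, d=5 → death, X_3=1
t=3: X=1, d=0 → birth, X_4=2
t=4: X=2, d=3 → death, X_5=1
t=5: X=1, d=0 → birth, X_6=2
t=6: X=2, d=4 → death, X_7=1
t=7: X=1, d=3 → death, X_8=0
t=8: X=0, d=0 → birth, X_9=1
t=9: X=1, d=0 → birth, X_10=2
t=10: X=2, d=2 → death, X_11=1
t=11: X=1, d=3 → death, X_12=0
t=12: X=0, d=2 → hold, X_13=0

0


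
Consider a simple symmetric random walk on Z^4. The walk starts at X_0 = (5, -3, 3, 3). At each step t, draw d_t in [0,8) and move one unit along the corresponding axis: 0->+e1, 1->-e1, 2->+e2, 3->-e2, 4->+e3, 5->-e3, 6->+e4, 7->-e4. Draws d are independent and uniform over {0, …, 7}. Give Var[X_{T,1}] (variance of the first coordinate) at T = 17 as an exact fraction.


17/4

Outcome values over d=0..7: [1, -1, 0, 0, 0, 0, 0, 0]
Σy = 0, Σy² = 2, M = 8
μ = 0/8 = 0,  σ² = 2/8 − (0)² = 1/4
Independent increments: Var[X_17] = 17·σ² = 17·(1/4) = 17/4


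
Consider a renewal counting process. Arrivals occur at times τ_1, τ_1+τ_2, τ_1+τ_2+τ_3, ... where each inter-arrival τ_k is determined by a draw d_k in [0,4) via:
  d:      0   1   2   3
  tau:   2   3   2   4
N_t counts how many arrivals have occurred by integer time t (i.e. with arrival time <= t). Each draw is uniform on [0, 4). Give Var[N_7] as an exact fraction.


5/16

Inter-arrival values over d=0..3: [2, 3, 2, 4]
Each d has probability 1/4, so the pmf of τ is: f(2) = 1/2, f(3) = 1/4, f(4) = 1/4
Let p_n(j) = P(N_n = j), with p_0 = [1]. Condition on τ_1: p_n(0) = P(τ > n), and for j >= 1, p_n(j) = Σ_{k<=n} f(k)·p_{n−k}(j−1)
p_1 = [1]  (j = 0)
p_2 = [1/2, 1/2]  (j = 0..1)
p_3 = [1/4, 3/4]  (j = 0..1)
p_4 = [0, 3/4, 1/4]  (j = 0..2)
p_5 = [0, 1/2, 1/2]  (j = 0..2)
p_6 = [0, 3/16, 11/16, 1/8]  (j = 0..3)
p_7 = [0, 1/16, 5/8, 5/16]  (j = 0..3)
E[N_7] = Σ j·p_7(j) = 9/4;  E[N_7²] = Σ j²·p_7(j) = 43/8
Var[N_7] = 43/8 − (9/4)² = 5/16


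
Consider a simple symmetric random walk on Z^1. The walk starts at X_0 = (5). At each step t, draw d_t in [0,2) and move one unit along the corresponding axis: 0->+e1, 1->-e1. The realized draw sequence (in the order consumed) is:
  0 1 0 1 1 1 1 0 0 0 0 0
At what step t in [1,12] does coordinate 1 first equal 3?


6

t=0: X=(5), d=0 → +e1, X_1=(6)
t=1: X=(6), d=1 → -e1, X_2=(5)
t=2: X=(5), d=0 → +e1, X_3=(6)
t=3: X=(6), d=1 → -e1, X_4=(5)
t=4: X=(5), d=1 → -e1, X_5=(4)
t=5: X=(4), d=1 → -e1, X_6=(3)
t=6: X=(3), d=1 → -e1, X_7=(2)
t=7: X=(2), d=0 → +e1, X_8=(3)
t=8: X=(3), d=0 → +e1, X_9=(4)
t=9: X=(4), d=0 → +e1, X_10=(5)
t=10: X=(5), d=0 → +e1, X_11=(6)
t=11: X=(6), d=0 → +e1, X_12=(7)


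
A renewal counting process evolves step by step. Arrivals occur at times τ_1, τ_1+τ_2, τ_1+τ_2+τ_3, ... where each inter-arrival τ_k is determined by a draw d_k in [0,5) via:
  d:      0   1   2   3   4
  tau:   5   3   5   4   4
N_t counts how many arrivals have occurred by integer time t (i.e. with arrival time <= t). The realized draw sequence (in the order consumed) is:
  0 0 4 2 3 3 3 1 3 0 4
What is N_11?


2

draw d_1=0: τ_1=5, arrival time A_1=5
draw d_2=0: τ_2=5, arrival time A_2=10
draw d_3=4: τ_3=4, arrival time A_3=14
draw d_4=2: τ_4=5, arrival time A_4=19
draw d_5=3: τ_5=4, arrival time A_5=23
draw d_6=3: τ_6=4, arrival time A_6=27
draw d_7=3: τ_7=4, arrival time A_7=31
draw d_8=1: τ_8=3, arrival time A_8=34
draw d_9=3: τ_9=4, arrival time A_9=38
draw d_10=0: τ_10=5, arrival time A_10=43
draw d_11=4: τ_11=4, arrival time A_11=47
N_t over t=0..11: 0:0 1:0 2:0 3:0 4:0 5:1 6:1 7:1 8:1 9:1 10:2 11:2


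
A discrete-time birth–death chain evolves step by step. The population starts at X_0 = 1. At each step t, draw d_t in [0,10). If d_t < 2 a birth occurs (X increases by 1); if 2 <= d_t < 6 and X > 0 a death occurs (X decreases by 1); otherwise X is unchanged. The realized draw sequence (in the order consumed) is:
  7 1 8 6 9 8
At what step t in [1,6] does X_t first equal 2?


t=0: X=1, d=7 → hold, X_1=1
t=1: X=1, d=1 → birth, X_2=2
t=2: X=2, d=8 → hold, X_3=2
t=3: X=2, d=6 → hold, X_4=2
t=4: X=2, d=9 → hold, X_5=2
t=5: X=2, d=8 → hold, X_6=2

2


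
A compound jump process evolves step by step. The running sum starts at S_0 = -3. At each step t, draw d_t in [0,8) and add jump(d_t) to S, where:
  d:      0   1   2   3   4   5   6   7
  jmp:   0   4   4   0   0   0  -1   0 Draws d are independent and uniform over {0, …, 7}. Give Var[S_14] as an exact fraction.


1505/32

Outcome values over d=0..7: [0, 4, 4, 0, 0, 0, -1, 0]
Σy = 7, Σy² = 33, M = 8
μ = 7/8 = 7/8,  σ² = 33/8 − (7/8)² = 215/64
Independent increments: Var[S_14] = 14·σ² = 14·(215/64) = 1505/32


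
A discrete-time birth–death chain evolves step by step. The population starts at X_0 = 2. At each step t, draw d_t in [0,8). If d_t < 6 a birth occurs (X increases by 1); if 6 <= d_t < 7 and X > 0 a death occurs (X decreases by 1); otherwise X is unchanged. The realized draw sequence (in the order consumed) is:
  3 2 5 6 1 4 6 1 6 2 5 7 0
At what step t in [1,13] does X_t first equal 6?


t=0: X=2, d=3 → birth, X_1=3
t=1: X=3, d=2 → birth, X_2=4
t=2: X=4, d=5 → birth, X_3=5
t=3: X=5, d=6 → death, X_4=4
t=4: X=4, d=1 → birth, X_5=5
t=5: X=5, d=4 → birth, X_6=6
t=6: X=6, d=6 → death, X_7=5
t=7: X=5, d=1 → birth, X_8=6
t=8: X=6, d=6 → death, X_9=5
t=9: X=5, d=2 → birth, X_10=6
t=10: X=6, d=5 → birth, X_11=7
t=11: X=7, d=7 → hold, X_12=7
t=12: X=7, d=0 → birth, X_13=8

6


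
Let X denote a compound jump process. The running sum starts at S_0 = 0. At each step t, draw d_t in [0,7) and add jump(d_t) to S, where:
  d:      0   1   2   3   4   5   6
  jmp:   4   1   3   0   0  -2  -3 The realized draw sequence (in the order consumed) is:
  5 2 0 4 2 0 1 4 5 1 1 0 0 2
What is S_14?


t=0: S=0, d=5, jump=-2, S_1=-2
t=1: S=-2, d=2, jump=3, S_2=1
t=2: S=1, d=0, jump=4, S_3=5
t=3: S=5, d=4, jump=0, S_4=5
t=4: S=5, d=2, jump=3, S_5=8
t=5: S=8, d=0, jump=4, S_6=12
t=6: S=12, d=1, jump=1, S_7=13
t=7: S=13, d=4, jump=0, S_8=13
t=8: S=13, d=5, jump=-2, S_9=11
t=9: S=11, d=1, jump=1, S_10=12
t=10: S=12, d=1, jump=1, S_11=13
t=11: S=13, d=0, jump=4, S_12=17
t=12: S=17, d=0, jump=4, S_13=21
t=13: S=21, d=2, jump=3, S_14=24

24


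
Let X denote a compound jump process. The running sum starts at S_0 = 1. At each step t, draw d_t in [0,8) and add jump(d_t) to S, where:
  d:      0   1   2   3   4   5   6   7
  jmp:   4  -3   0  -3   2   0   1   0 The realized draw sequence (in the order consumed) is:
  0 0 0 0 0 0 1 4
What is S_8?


t=0: S=1, d=0, jump=4, S_1=5
t=1: S=5, d=0, jump=4, S_2=9
t=2: S=9, d=0, jump=4, S_3=13
t=3: S=13, d=0, jump=4, S_4=17
t=4: S=17, d=0, jump=4, S_5=21
t=5: S=21, d=0, jump=4, S_6=25
t=6: S=25, d=1, jump=-3, S_7=22
t=7: S=22, d=4, jump=2, S_8=24

24


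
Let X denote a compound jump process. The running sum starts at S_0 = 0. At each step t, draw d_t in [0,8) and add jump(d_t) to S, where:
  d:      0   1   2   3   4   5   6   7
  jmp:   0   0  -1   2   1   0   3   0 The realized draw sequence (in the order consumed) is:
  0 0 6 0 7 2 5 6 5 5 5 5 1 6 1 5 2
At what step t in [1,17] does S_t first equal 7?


17

t=0: S=0, d=0, jump=0, S_1=0
t=1: S=0, d=0, jump=0, S_2=0
t=2: S=0, d=6, jump=3, S_3=3
t=3: S=3, d=0, jump=0, S_4=3
t=4: S=3, d=7, jump=0, S_5=3
t=5: S=3, d=2, jump=-1, S_6=2
t=6: S=2, d=5, jump=0, S_7=2
t=7: S=2, d=6, jump=3, S_8=5
t=8: S=5, d=5, jump=0, S_9=5
t=9: S=5, d=5, jump=0, S_10=5
t=10: S=5, d=5, jump=0, S_11=5
t=11: S=5, d=5, jump=0, S_12=5
t=12: S=5, d=1, jump=0, S_13=5
t=13: S=5, d=6, jump=3, S_14=8
t=14: S=8, d=1, jump=0, S_15=8
t=15: S=8, d=5, jump=0, S_16=8
t=16: S=8, d=2, jump=-1, S_17=7


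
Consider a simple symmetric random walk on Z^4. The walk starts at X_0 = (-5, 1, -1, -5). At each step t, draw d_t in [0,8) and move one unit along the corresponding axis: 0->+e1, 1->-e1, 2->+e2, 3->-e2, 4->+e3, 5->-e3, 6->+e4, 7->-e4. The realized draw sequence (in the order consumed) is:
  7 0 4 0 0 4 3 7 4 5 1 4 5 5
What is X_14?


(-3, 0, 0, -7)

t=0: X=(-5, 1, -1, -5), d=7 → -e4, X_1=(-5, 1, -1, -6)
t=1: X=(-5, 1, -1, -6), d=0 → +e1, X_2=(-4, 1, -1, -6)
t=2: X=(-4, 1, -1, -6), d=4 → +e3, X_3=(-4, 1, 0, -6)
t=3: X=(-4, 1, 0, -6), d=0 → +e1, X_4=(-3, 1, 0, -6)
t=4: X=(-3, 1, 0, -6), d=0 → +e1, X_5=(-2, 1, 0, -6)
t=5: X=(-2, 1, 0, -6), d=4 → +e3, X_6=(-2, 1, 1, -6)
t=6: X=(-2, 1, 1, -6), d=3 → -e2, X_7=(-2, 0, 1, -6)
t=7: X=(-2, 0, 1, -6), d=7 → -e4, X_8=(-2, 0, 1, -7)
t=8: X=(-2, 0, 1, -7), d=4 → +e3, X_9=(-2, 0, 2, -7)
t=9: X=(-2, 0, 2, -7), d=5 → -e3, X_10=(-2, 0, 1, -7)
t=10: X=(-2, 0, 1, -7), d=1 → -e1, X_11=(-3, 0, 1, -7)
t=11: X=(-3, 0, 1, -7), d=4 → +e3, X_12=(-3, 0, 2, -7)
t=12: X=(-3, 0, 2, -7), d=5 → -e3, X_13=(-3, 0, 1, -7)
t=13: X=(-3, 0, 1, -7), d=5 → -e3, X_14=(-3, 0, 0, -7)


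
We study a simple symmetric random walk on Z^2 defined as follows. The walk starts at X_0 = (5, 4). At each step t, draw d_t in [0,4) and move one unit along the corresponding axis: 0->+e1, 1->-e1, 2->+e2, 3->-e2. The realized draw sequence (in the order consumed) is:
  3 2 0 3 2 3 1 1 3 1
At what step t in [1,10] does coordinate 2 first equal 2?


9

t=0: X=(5, 4), d=3 → -e2, X_1=(5, 3)
t=1: X=(5, 3), d=2 → +e2, X_2=(5, 4)
t=2: X=(5, 4), d=0 → +e1, X_3=(6, 4)
t=3: X=(6, 4), d=3 → -e2, X_4=(6, 3)
t=4: X=(6, 3), d=2 → +e2, X_5=(6, 4)
t=5: X=(6, 4), d=3 → -e2, X_6=(6, 3)
t=6: X=(6, 3), d=1 → -e1, X_7=(5, 3)
t=7: X=(5, 3), d=1 → -e1, X_8=(4, 3)
t=8: X=(4, 3), d=3 → -e2, X_9=(4, 2)
t=9: X=(4, 2), d=1 → -e1, X_10=(3, 2)


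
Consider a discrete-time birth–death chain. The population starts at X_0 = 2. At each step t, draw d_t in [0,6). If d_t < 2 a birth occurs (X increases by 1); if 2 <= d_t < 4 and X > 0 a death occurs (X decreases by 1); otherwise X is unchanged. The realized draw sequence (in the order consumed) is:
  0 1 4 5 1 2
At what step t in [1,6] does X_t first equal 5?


t=0: X=2, d=0 → birth, X_1=3
t=1: X=3, d=1 → birth, X_2=4
t=2: X=4, d=4 → hold, X_3=4
t=3: X=4, d=5 → hold, X_4=4
t=4: X=4, d=1 → birth, X_5=5
t=5: X=5, d=2 → death, X_6=4

5


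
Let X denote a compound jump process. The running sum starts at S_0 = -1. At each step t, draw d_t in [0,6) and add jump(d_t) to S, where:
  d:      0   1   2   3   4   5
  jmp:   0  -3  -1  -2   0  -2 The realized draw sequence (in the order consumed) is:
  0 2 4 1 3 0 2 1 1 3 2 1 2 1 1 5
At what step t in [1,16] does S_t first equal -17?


t=0: S=-1, d=0, jump=0, S_1=-1
t=1: S=-1, d=2, jump=-1, S_2=-2
t=2: S=-2, d=4, jump=0, S_3=-2
t=3: S=-2, d=1, jump=-3, S_4=-5
t=4: S=-5, d=3, jump=-2, S_5=-7
t=5: S=-7, d=0, jump=0, S_6=-7
t=6: S=-7, d=2, jump=-1, S_7=-8
t=7: S=-8, d=1, jump=-3, S_8=-11
t=8: S=-11, d=1, jump=-3, S_9=-14
t=9: S=-14, d=3, jump=-2, S_10=-16
t=10: S=-16, d=2, jump=-1, S_11=-17
t=11: S=-17, d=1, jump=-3, S_12=-20
t=12: S=-20, d=2, jump=-1, S_13=-21
t=13: S=-21, d=1, jump=-3, S_14=-24
t=14: S=-24, d=1, jump=-3, S_15=-27
t=15: S=-27, d=5, jump=-2, S_16=-29

11
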